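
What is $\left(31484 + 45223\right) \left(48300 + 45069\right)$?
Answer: $7162055883$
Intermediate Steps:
$\left(31484 + 45223\right) \left(48300 + 45069\right) = 76707 \cdot 93369 = 7162055883$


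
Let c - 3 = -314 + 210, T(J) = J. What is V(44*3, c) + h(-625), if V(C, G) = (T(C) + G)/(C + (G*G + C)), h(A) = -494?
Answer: -5169679/10465 ≈ -494.00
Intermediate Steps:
c = -101 (c = 3 + (-314 + 210) = 3 - 104 = -101)
V(C, G) = (C + G)/(G² + 2*C) (V(C, G) = (C + G)/(C + (G*G + C)) = (C + G)/(C + (G² + C)) = (C + G)/(C + (C + G²)) = (C + G)/(G² + 2*C))
V(44*3, c) + h(-625) = (44*3 - 101)/((-101)² + 2*(44*3)) - 494 = (132 - 101)/(10201 + 2*132) - 494 = 31/(10201 + 264) - 494 = 31/10465 - 494 = -5169679/10465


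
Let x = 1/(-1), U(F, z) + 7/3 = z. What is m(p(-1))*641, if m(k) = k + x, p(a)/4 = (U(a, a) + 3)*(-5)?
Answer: 10897/3 ≈ 3632.3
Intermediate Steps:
U(F, z) = -7/3 + z
p(a) = -40/3 - 20*a (p(a) = 4*(((-7/3 + a) + 3)*(-5)) = 4*((⅔ + a)*(-5)) = 4*(-10/3 - 5*a) = -40/3 - 20*a)
x = -1
m(k) = -1 + k (m(k) = k - 1 = -1 + k)
m(p(-1))*641 = (-1 + (-40/3 - 20*(-1)))*641 = (-1 + (-40/3 + 20))*641 = (-1 + 20/3)*641 = (17/3)*641 = 10897/3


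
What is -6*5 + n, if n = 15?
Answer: -15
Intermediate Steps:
-6*5 + n = -6*5 + 15 = -30 + 15 = -15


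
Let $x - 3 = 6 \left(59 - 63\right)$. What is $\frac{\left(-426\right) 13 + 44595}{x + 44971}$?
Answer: $\frac{39057}{44950} \approx 0.8689$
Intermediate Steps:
$x = -21$ ($x = 3 + 6 \left(59 - 63\right) = 3 + 6 \left(-4\right) = 3 - 24 = -21$)
$\frac{\left(-426\right) 13 + 44595}{x + 44971} = \frac{\left(-426\right) 13 + 44595}{-21 + 44971} = \frac{-5538 + 44595}{44950} = 39057 \cdot \frac{1}{44950} = \frac{39057}{44950}$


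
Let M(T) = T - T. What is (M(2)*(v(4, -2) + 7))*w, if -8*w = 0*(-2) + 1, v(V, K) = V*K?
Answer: 0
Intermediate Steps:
v(V, K) = K*V
M(T) = 0
w = -⅛ (w = -(0*(-2) + 1)/8 = -(0 + 1)/8 = -⅛*1 = -⅛ ≈ -0.12500)
(M(2)*(v(4, -2) + 7))*w = (0*(-2*4 + 7))*(-⅛) = (0*(-8 + 7))*(-⅛) = (0*(-1))*(-⅛) = 0*(-⅛) = 0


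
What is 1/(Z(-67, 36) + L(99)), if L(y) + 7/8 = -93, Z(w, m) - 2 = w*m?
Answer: -8/20031 ≈ -0.00039938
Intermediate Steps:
Z(w, m) = 2 + m*w (Z(w, m) = 2 + w*m = 2 + m*w)
L(y) = -751/8 (L(y) = -7/8 - 93 = -751/8)
1/(Z(-67, 36) + L(99)) = 1/((2 + 36*(-67)) - 751/8) = 1/((2 - 2412) - 751/8) = 1/(-2410 - 751/8) = 1/(-20031/8) = -8/20031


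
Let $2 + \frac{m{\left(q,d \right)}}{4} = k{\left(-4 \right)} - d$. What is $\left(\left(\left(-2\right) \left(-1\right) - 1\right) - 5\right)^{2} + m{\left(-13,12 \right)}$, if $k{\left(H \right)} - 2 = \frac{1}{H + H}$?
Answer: $- \frac{65}{2} \approx -32.5$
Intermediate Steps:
$k{\left(H \right)} = 2 + \frac{1}{2 H}$ ($k{\left(H \right)} = 2 + \frac{1}{H + H} = 2 + \frac{1}{2 H}$)
$m{\left(q,d \right)} = - \frac{1}{2} - 4 d$ ($m{\left(q,d \right)} = -8 + 4 \left(\left(2 + \frac{1}{2 \left(-4\right)}\right) - d\right) = -8 + 4 \left(\left(2 + \frac{1}{2} \left(- \frac{1}{4}\right)\right) - d\right) = -8 + 4 \left(\left(2 - \frac{1}{8}\right) - d\right) = -8 + 4 \left(\frac{15}{8} - d\right) = -8 - \left(- \frac{15}{2} + 4 d\right) = - \frac{1}{2} - 4 d$)
$\left(\left(\left(-2\right) \left(-1\right) - 1\right) - 5\right)^{2} + m{\left(-13,12 \right)} = \left(\left(\left(-2\right) \left(-1\right) - 1\right) - 5\right)^{2} - \frac{97}{2} = \left(\left(2 - 1\right) - 5\right)^{2} - \frac{97}{2} = \left(1 - 5\right)^{2} - \frac{97}{2} = \left(-4\right)^{2} - \frac{97}{2} = 16 - \frac{97}{2} = - \frac{65}{2}$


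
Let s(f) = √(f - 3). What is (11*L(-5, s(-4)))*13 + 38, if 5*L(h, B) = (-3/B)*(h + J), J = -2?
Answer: 38 - 429*I*√7/5 ≈ 38.0 - 227.01*I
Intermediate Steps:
s(f) = √(-3 + f)
L(h, B) = -3*(-2 + h)/(5*B) (L(h, B) = ((-3/B)*(h - 2))/5 = ((-3/B)*(-2 + h))/5 = (-3*(-2 + h)/B)/5 = -3*(-2 + h)/(5*B))
(11*L(-5, s(-4)))*13 + 38 = (11*(3*(2 - 1*(-5))/(5*(√(-3 - 4)))))*13 + 38 = (11*(3*(2 + 5)/(5*(√(-7)))))*13 + 38 = (11*((⅗)*7/(I*√7)))*13 + 38 = (11*((⅗)*(-I*√7/7)*7))*13 + 38 = (11*(-3*I*√7/5))*13 + 38 = -33*I*√7/5*13 + 38 = -429*I*√7/5 + 38 = 38 - 429*I*√7/5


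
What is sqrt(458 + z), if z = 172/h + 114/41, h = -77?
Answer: 36*sqrt(3526369)/3157 ≈ 21.414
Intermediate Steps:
z = 1726/3157 (z = 172/(-77) + 114/41 = 172*(-1/77) + 114*(1/41) = -172/77 + 114/41 = 1726/3157 ≈ 0.54672)
sqrt(458 + z) = sqrt(458 + 1726/3157) = sqrt(1447632/3157) = 36*sqrt(3526369)/3157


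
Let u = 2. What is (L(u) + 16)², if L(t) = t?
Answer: 324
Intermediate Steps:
(L(u) + 16)² = (2 + 16)² = 18² = 324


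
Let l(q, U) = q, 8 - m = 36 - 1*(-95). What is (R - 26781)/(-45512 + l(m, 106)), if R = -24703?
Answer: 51484/45635 ≈ 1.1282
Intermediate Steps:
m = -123 (m = 8 - (36 - 1*(-95)) = 8 - (36 + 95) = 8 - 1*131 = 8 - 131 = -123)
(R - 26781)/(-45512 + l(m, 106)) = (-24703 - 26781)/(-45512 - 123) = -51484/(-45635) = -51484*(-1/45635) = 51484/45635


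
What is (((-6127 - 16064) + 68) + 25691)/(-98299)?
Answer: -3568/98299 ≈ -0.036297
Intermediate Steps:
(((-6127 - 16064) + 68) + 25691)/(-98299) = ((-22191 + 68) + 25691)*(-1/98299) = (-22123 + 25691)*(-1/98299) = 3568*(-1/98299) = -3568/98299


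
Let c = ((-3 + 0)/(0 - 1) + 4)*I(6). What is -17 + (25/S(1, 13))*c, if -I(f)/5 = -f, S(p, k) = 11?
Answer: 5063/11 ≈ 460.27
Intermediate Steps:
I(f) = 5*f (I(f) = -(-5)*f = 5*f)
c = 210 (c = ((-3 + 0)/(0 - 1) + 4)*(5*6) = (-3/(-1) + 4)*30 = (-3*(-1) + 4)*30 = (3 + 4)*30 = 7*30 = 210)
-17 + (25/S(1, 13))*c = -17 + (25/11)*210 = -17 + 5250/11 = 5063/11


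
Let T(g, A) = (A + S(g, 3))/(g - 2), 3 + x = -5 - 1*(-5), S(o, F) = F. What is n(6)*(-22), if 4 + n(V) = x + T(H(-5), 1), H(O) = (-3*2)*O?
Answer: 1056/7 ≈ 150.86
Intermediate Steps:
H(O) = -6*O
x = -3 (x = -3 + (-5 - 1*(-5)) = -3 + (-5 + 5) = -3 + 0 = -3)
T(g, A) = (3 + A)/(-2 + g) (T(g, A) = (A + 3)/(g - 2) = (3 + A)/(-2 + g))
n(V) = -48/7 (n(V) = -4 + (-3 + (3 + 1)/(-2 - 6*(-5))) = -4 + (-3 + 4/(-2 + 30)) = -4 + (-3 + 4/28) = -4 + (-3 + (1/28)*4) = -4 + (-3 + 1/7) = -4 - 20/7 = -48/7)
n(6)*(-22) = -48/7*(-22) = 1056/7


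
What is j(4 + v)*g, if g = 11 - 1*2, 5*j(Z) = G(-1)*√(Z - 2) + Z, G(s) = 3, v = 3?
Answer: 63/5 + 27*√5/5 ≈ 24.675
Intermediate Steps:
j(Z) = Z/5 + 3*√(-2 + Z)/5 (j(Z) = (3*√(Z - 2) + Z)/5 = (3*√(-2 + Z) + Z)/5 = (Z + 3*√(-2 + Z))/5 = Z/5 + 3*√(-2 + Z)/5)
g = 9 (g = 11 - 2 = 9)
j(4 + v)*g = ((4 + 3)/5 + 3*√(-2 + (4 + 3))/5)*9 = ((⅕)*7 + 3*√(-2 + 7)/5)*9 = (7/5 + 3*√5/5)*9 = 63/5 + 27*√5/5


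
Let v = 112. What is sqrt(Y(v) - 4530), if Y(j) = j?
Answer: 47*I*sqrt(2) ≈ 66.468*I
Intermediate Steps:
sqrt(Y(v) - 4530) = sqrt(112 - 4530) = sqrt(-4418) = 47*I*sqrt(2)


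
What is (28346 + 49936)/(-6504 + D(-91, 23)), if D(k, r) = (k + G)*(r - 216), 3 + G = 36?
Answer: 39141/2345 ≈ 16.691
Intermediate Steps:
G = 33 (G = -3 + 36 = 33)
D(k, r) = (-216 + r)*(33 + k) (D(k, r) = (k + 33)*(r - 216) = (33 + k)*(-216 + r) = (-216 + r)*(33 + k))
(28346 + 49936)/(-6504 + D(-91, 23)) = (28346 + 49936)/(-6504 + (-7128 - 216*(-91) + 33*23 - 91*23)) = 78282/(-6504 + (-7128 + 19656 + 759 - 2093)) = 78282/(-6504 + 11194) = 78282/4690 = 78282*(1/4690) = 39141/2345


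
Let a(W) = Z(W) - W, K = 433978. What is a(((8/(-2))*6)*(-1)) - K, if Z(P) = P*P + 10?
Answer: -433416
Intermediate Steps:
Z(P) = 10 + P**2 (Z(P) = P**2 + 10 = 10 + P**2)
a(W) = 10 + W**2 - W (a(W) = (10 + W**2) - W = 10 + W**2 - W)
a(((8/(-2))*6)*(-1)) - K = (10 + (((8/(-2))*6)*(-1))**2 - (8/(-2))*6*(-1)) - 1*433978 = (10 + (((8*(-1/2))*6)*(-1))**2 - (8*(-1/2))*6*(-1)) - 433978 = (10 + (-4*6*(-1))**2 - (-4*6)*(-1)) - 433978 = (10 + (-24*(-1))**2 - (-24)*(-1)) - 433978 = (10 + 24**2 - 1*24) - 433978 = (10 + 576 - 24) - 433978 = 562 - 433978 = -433416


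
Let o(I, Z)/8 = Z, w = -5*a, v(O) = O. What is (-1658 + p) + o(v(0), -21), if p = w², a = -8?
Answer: -226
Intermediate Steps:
w = 40 (w = -5*(-8) = 40)
o(I, Z) = 8*Z
p = 1600 (p = 40² = 1600)
(-1658 + p) + o(v(0), -21) = (-1658 + 1600) + 8*(-21) = -58 - 168 = -226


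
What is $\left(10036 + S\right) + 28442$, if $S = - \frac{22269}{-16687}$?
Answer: $\frac{642104655}{16687} \approx 38479.0$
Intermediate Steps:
$S = \frac{22269}{16687}$ ($S = \left(-22269\right) \left(- \frac{1}{16687}\right) = \frac{22269}{16687} \approx 1.3345$)
$\left(10036 + S\right) + 28442 = \left(10036 + \frac{22269}{16687}\right) + 28442 = \frac{167493001}{16687} + 28442 = \frac{642104655}{16687}$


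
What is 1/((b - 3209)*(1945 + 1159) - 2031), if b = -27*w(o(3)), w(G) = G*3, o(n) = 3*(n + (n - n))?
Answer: -1/12225583 ≈ -8.1796e-8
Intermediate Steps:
o(n) = 3*n (o(n) = 3*(n + 0) = 3*n)
w(G) = 3*G
b = -729 (b = -81*3*3 = -81*9 = -27*27 = -729)
1/((b - 3209)*(1945 + 1159) - 2031) = 1/((-729 - 3209)*(1945 + 1159) - 2031) = 1/(-3938*3104 - 2031) = 1/(-12223552 - 2031) = 1/(-12225583) = -1/12225583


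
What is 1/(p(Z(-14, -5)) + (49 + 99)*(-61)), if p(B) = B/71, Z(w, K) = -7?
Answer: -71/640995 ≈ -0.00011077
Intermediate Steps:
p(B) = B/71 (p(B) = B*(1/71) = B/71)
1/(p(Z(-14, -5)) + (49 + 99)*(-61)) = 1/((1/71)*(-7) + (49 + 99)*(-61)) = 1/(-7/71 + 148*(-61)) = 1/(-7/71 - 9028) = 1/(-640995/71) = -71/640995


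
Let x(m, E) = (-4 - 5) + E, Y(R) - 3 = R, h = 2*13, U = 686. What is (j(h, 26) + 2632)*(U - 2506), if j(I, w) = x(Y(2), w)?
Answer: -4821180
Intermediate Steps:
h = 26
Y(R) = 3 + R
x(m, E) = -9 + E
j(I, w) = -9 + w
(j(h, 26) + 2632)*(U - 2506) = ((-9 + 26) + 2632)*(686 - 2506) = (17 + 2632)*(-1820) = 2649*(-1820) = -4821180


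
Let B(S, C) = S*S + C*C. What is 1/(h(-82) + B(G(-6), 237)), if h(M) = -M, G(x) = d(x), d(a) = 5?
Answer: 1/56276 ≈ 1.7770e-5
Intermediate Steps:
G(x) = 5
B(S, C) = C² + S² (B(S, C) = S² + C² = C² + S²)
1/(h(-82) + B(G(-6), 237)) = 1/(-1*(-82) + (237² + 5²)) = 1/(82 + (56169 + 25)) = 1/(82 + 56194) = 1/56276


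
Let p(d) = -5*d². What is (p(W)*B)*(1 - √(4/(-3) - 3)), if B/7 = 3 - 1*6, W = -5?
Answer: 2625 - 875*I*√39 ≈ 2625.0 - 5464.4*I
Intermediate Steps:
B = -21 (B = 7*(3 - 1*6) = 7*(3 - 6) = 7*(-3) = -21)
(p(W)*B)*(1 - √(4/(-3) - 3)) = (-5*(-5)²*(-21))*(1 - √(4/(-3) - 3)) = (-5*25*(-21))*(1 - √(4*(-⅓) - 3)) = (-125*(-21))*(1 - √(-4/3 - 3)) = 2625*(1 - √(-13/3)) = 2625*(1 - I*√39/3) = 2625 - 875*I*√39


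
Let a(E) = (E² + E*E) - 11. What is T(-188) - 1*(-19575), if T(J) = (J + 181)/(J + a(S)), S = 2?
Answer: 3738832/191 ≈ 19575.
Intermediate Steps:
a(E) = -11 + 2*E² (a(E) = (E² + E²) - 11 = 2*E² - 11 = -11 + 2*E²)
T(J) = (181 + J)/(-3 + J) (T(J) = (J + 181)/(J + (-11 + 2*2²)) = (181 + J)/(J + (-11 + 2*4)) = (181 + J)/(J + (-11 + 8)) = (181 + J)/(J - 3) = (181 + J)/(-3 + J))
T(-188) - 1*(-19575) = (181 - 188)/(-3 - 188) - 1*(-19575) = -7/(-191) + 19575 = -1/191*(-7) + 19575 = 7/191 + 19575 = 3738832/191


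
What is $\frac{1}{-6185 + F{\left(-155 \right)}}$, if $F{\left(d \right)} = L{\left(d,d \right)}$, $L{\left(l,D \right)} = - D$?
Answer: $- \frac{1}{6030} \approx -0.00016584$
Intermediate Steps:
$F{\left(d \right)} = - d$
$\frac{1}{-6185 + F{\left(-155 \right)}} = \frac{1}{-6185 - -155} = \frac{1}{-6185 + 155} = \frac{1}{-6030} = - \frac{1}{6030}$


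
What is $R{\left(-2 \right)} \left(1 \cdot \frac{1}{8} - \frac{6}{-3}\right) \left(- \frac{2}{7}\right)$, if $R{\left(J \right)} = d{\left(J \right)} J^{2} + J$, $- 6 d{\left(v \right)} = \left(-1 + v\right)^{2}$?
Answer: $\frac{34}{7} \approx 4.8571$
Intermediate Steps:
$d{\left(v \right)} = - \frac{\left(-1 + v\right)^{2}}{6}$
$R{\left(J \right)} = J - \frac{J^{2} \left(-1 + J\right)^{2}}{6}$ ($R{\left(J \right)} = - \frac{\left(-1 + J\right)^{2}}{6} J^{2} + J = - \frac{J^{2} \left(-1 + J\right)^{2}}{6} + J = J - \frac{J^{2} \left(-1 + J\right)^{2}}{6}$)
$R{\left(-2 \right)} \left(1 \cdot \frac{1}{8} - \frac{6}{-3}\right) \left(- \frac{2}{7}\right) = \frac{1}{6} \left(-2\right) \left(6 - - 2 \left(-1 - 2\right)^{2}\right) \left(1 \cdot \frac{1}{8} - \frac{6}{-3}\right) \left(- \frac{2}{7}\right) = \frac{1}{6} \left(-2\right) \left(6 - - 2 \left(-3\right)^{2}\right) \left(1 \cdot \frac{1}{8} - -2\right) \left(\left(-2\right) \frac{1}{7}\right) = \frac{1}{6} \left(-2\right) \left(6 - \left(-2\right) 9\right) \left(\frac{1}{8} + 2\right) \left(- \frac{2}{7}\right) = \frac{1}{6} \left(-2\right) \left(6 + 18\right) \frac{17}{8} \left(- \frac{2}{7}\right) = \frac{1}{6} \left(-2\right) 24 \cdot \frac{17}{8} \left(- \frac{2}{7}\right) = \left(-8\right) \frac{17}{8} \left(- \frac{2}{7}\right) = \left(-17\right) \left(- \frac{2}{7}\right) = \frac{34}{7}$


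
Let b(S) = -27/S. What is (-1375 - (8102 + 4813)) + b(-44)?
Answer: -628733/44 ≈ -14289.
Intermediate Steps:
(-1375 - (8102 + 4813)) + b(-44) = (-1375 - (8102 + 4813)) - 27/(-44) = (-1375 - 1*12915) - 27*(-1/44) = (-1375 - 12915) + 27/44 = -14290 + 27/44 = -628733/44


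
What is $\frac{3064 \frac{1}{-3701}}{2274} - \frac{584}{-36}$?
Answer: $\frac{204786538}{12624111} \approx 16.222$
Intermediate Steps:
$\frac{3064 \frac{1}{-3701}}{2274} - \frac{584}{-36} = 3064 \left(- \frac{1}{3701}\right) \frac{1}{2274} - - \frac{146}{9} = \left(- \frac{3064}{3701}\right) \frac{1}{2274} + \frac{146}{9} = - \frac{1532}{4208037} + \frac{146}{9} = \frac{204786538}{12624111}$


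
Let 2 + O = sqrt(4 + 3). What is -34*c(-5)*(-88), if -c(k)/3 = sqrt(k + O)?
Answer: -8976*I*sqrt(7 - sqrt(7)) ≈ -18730.0*I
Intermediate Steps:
O = -2 + sqrt(7) (O = -2 + sqrt(4 + 3) = -2 + sqrt(7) ≈ 0.64575)
c(k) = -3*sqrt(-2 + k + sqrt(7)) (c(k) = -3*sqrt(k + (-2 + sqrt(7))) = -3*sqrt(-2 + k + sqrt(7)))
-34*c(-5)*(-88) = -(-102)*sqrt(-2 - 5 + sqrt(7))*(-88) = -(-102)*sqrt(-7 + sqrt(7))*(-88) = (102*sqrt(-7 + sqrt(7)))*(-88) = -8976*sqrt(-7 + sqrt(7))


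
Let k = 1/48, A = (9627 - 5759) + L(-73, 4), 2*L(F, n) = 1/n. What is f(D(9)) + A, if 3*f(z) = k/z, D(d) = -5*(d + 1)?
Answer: 27850499/7200 ≈ 3868.1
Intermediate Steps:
L(F, n) = 1/(2*n)
D(d) = -5 - 5*d (D(d) = -5*(1 + d) = -5 - 5*d)
A = 30945/8 (A = (9627 - 5759) + (½)/4 = 3868 + (½)*(¼) = 3868 + ⅛ = 30945/8 ≈ 3868.1)
k = 1/48 ≈ 0.020833
f(z) = 1/(144*z) (f(z) = (1/(48*z))/3 = 1/(144*z))
f(D(9)) + A = 1/(144*(-5 - 5*9)) + 30945/8 = 1/(144*(-5 - 45)) + 30945/8 = (1/144)/(-50) + 30945/8 = (1/144)*(-1/50) + 30945/8 = -1/7200 + 30945/8 = 27850499/7200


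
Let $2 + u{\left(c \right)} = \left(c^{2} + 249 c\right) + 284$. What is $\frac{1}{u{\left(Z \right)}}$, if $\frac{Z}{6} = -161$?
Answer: $\frac{1}{692904} \approx 1.4432 \cdot 10^{-6}$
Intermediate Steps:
$Z = -966$ ($Z = 6 \left(-161\right) = -966$)
$u{\left(c \right)} = 282 + c^{2} + 249 c$ ($u{\left(c \right)} = -2 + \left(\left(c^{2} + 249 c\right) + 284\right) = -2 + \left(284 + c^{2} + 249 c\right) = 282 + c^{2} + 249 c$)
$\frac{1}{u{\left(Z \right)}} = \frac{1}{282 + \left(-966\right)^{2} + 249 \left(-966\right)} = \frac{1}{282 + 933156 - 240534} = \frac{1}{692904}$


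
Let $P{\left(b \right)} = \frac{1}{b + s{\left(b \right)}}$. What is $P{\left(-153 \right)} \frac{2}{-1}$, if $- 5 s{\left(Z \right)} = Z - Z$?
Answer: $\frac{2}{153} \approx 0.013072$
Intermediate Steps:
$s{\left(Z \right)} = 0$ ($s{\left(Z \right)} = - \frac{Z - Z}{5} = \left(- \frac{1}{5}\right) 0 = 0$)
$P{\left(b \right)} = \frac{1}{b}$ ($P{\left(b \right)} = \frac{1}{b + 0} = \frac{1}{b}$)
$P{\left(-153 \right)} \frac{2}{-1} = \frac{2 \frac{1}{-1}}{-153} = - \frac{2 \left(-1\right)}{153} = \left(- \frac{1}{153}\right) \left(-2\right) = \frac{2}{153}$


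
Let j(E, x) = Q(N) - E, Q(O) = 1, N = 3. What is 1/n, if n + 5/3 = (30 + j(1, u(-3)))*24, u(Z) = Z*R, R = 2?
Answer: 3/2155 ≈ 0.0013921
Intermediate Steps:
u(Z) = 2*Z (u(Z) = Z*2 = 2*Z)
j(E, x) = 1 - E
n = 2155/3 (n = -5/3 + (30 + (1 - 1*1))*24 = -5/3 + (30 + (1 - 1))*24 = -5/3 + (30 + 0)*24 = -5/3 + 30*24 = -5/3 + 720 = 2155/3 ≈ 718.33)
1/n = 1/(2155/3) = 3/2155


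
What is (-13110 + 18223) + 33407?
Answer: 38520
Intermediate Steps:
(-13110 + 18223) + 33407 = 5113 + 33407 = 38520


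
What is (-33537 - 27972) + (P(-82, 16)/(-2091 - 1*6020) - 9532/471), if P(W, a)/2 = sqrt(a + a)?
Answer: -28980271/471 - 8*sqrt(2)/8111 ≈ -61529.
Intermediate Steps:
P(W, a) = 2*sqrt(2)*sqrt(a) (P(W, a) = 2*sqrt(a + a) = 2*sqrt(2*a) = 2*(sqrt(2)*sqrt(a)) = 2*sqrt(2)*sqrt(a))
(-33537 - 27972) + (P(-82, 16)/(-2091 - 1*6020) - 9532/471) = (-33537 - 27972) + ((2*sqrt(2)*sqrt(16))/(-2091 - 1*6020) - 9532/471) = -61509 + ((2*sqrt(2)*4)/(-2091 - 6020) - 9532*1/471) = -61509 + ((8*sqrt(2))/(-8111) - 9532/471) = -61509 + ((8*sqrt(2))*(-1/8111) - 9532/471) = -61509 + (-8*sqrt(2)/8111 - 9532/471) = -61509 + (-9532/471 - 8*sqrt(2)/8111) = -28980271/471 - 8*sqrt(2)/8111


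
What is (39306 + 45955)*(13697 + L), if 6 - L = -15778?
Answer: 2513579541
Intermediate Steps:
L = 15784 (L = 6 - 1*(-15778) = 6 + 15778 = 15784)
(39306 + 45955)*(13697 + L) = (39306 + 45955)*(13697 + 15784) = 85261*29481 = 2513579541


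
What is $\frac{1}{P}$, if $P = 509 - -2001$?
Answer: $\frac{1}{2510} \approx 0.00039841$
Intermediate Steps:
$P = 2510$ ($P = 509 + 2001 = 2510$)
$\frac{1}{P} = \frac{1}{2510}$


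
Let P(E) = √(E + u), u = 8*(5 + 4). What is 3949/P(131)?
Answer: 3949*√203/203 ≈ 277.17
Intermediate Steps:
u = 72 (u = 8*9 = 72)
P(E) = √(72 + E) (P(E) = √(E + 72) = √(72 + E))
3949/P(131) = 3949/(√(72 + 131)) = 3949/(√203) = 3949*(√203/203) = 3949*√203/203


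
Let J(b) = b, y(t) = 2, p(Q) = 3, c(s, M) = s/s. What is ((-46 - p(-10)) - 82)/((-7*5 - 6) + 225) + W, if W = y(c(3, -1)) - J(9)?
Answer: -1419/184 ≈ -7.7120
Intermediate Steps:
c(s, M) = 1
W = -7 (W = 2 - 1*9 = 2 - 9 = -7)
((-46 - p(-10)) - 82)/((-7*5 - 6) + 225) + W = ((-46 - 1*3) - 82)/((-7*5 - 6) + 225) - 7 = ((-46 - 3) - 82)/((-35 - 6) + 225) - 7 = (-49 - 82)/(-41 + 225) - 7 = -131/184 - 7 = -1419/184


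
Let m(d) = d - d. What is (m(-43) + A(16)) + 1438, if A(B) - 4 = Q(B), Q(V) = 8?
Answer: 1450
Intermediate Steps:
A(B) = 12 (A(B) = 4 + 8 = 12)
m(d) = 0
(m(-43) + A(16)) + 1438 = (0 + 12) + 1438 = 12 + 1438 = 1450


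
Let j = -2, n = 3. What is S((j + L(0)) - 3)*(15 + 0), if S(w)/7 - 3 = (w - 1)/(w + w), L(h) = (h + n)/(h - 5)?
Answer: 3015/8 ≈ 376.88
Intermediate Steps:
L(h) = (3 + h)/(-5 + h) (L(h) = (h + 3)/(h - 5) = (3 + h)/(-5 + h))
S(w) = 21 + 7*(-1 + w)/(2*w) (S(w) = 21 + 7*((w - 1)/(w + w)) = 21 + 7*((-1 + w)/((2*w))) = 21 + 7*((-1 + w)*(1/(2*w))) = 21 + 7*((-1 + w)/(2*w)) = 21 + 7*(-1 + w)/(2*w))
S((j + L(0)) - 3)*(15 + 0) = (7*(-1 + 7*((-2 + (3 + 0)/(-5 + 0)) - 3))/(2*((-2 + (3 + 0)/(-5 + 0)) - 3)))*(15 + 0) = (7*(-1 + 7*((-2 + 3/(-5)) - 3))/(2*((-2 + 3/(-5)) - 3)))*15 = (7*(-1 + 7*((-2 - ⅕*3) - 3))/(2*((-2 - ⅕*3) - 3)))*15 = (7*(-1 + 7*((-2 - ⅗) - 3))/(2*((-2 - ⅗) - 3)))*15 = (7*(-1 + 7*(-13/5 - 3))/(2*(-13/5 - 3)))*15 = (7*(-1 + 7*(-28/5))/(2*(-28/5)))*15 = ((7/2)*(-5/28)*(-1 - 196/5))*15 = ((7/2)*(-5/28)*(-201/5))*15 = (201/8)*15 = 3015/8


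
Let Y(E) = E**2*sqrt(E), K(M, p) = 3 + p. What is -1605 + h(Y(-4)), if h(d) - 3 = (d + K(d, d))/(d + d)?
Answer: -1601 - 3*I/64 ≈ -1601.0 - 0.046875*I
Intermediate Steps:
Y(E) = E**(5/2)
h(d) = 3 + (3 + 2*d)/(2*d) (h(d) = 3 + (d + (3 + d))/(d + d) = 3 + (3 + 2*d)/((2*d)) = 3 + (3 + 2*d)*(1/(2*d)) = 3 + (3 + 2*d)/(2*d))
-1605 + h(Y(-4)) = -1605 + (4 + 3/(2*((-4)**(5/2)))) = -1605 + (4 + 3/(2*((32*I)))) = -1605 + (4 + 3*(-I/32)/2) = -1605 + (4 - 3*I/64) = -1601 - 3*I/64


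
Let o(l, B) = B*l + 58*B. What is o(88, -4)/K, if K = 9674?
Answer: -292/4837 ≈ -0.060368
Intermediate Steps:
o(l, B) = 58*B + B*l
o(88, -4)/K = -4*(58 + 88)/9674 = -4*146*(1/9674) = -584*1/9674 = -292/4837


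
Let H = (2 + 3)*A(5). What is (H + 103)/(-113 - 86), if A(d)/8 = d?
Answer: -303/199 ≈ -1.5226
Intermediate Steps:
A(d) = 8*d
H = 200 (H = (2 + 3)*(8*5) = 5*40 = 200)
(H + 103)/(-113 - 86) = (200 + 103)/(-113 - 86) = 303/(-199) = 303*(-1/199) = -303/199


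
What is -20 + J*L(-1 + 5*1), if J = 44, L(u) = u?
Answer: 156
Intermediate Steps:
-20 + J*L(-1 + 5*1) = -20 + 44*(-1 + 5*1) = -20 + 44*(-1 + 5) = -20 + 44*4 = -20 + 176 = 156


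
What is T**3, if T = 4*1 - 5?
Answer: -1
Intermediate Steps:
T = -1 (T = 4 - 5 = -1)
T**3 = (-1)**3 = -1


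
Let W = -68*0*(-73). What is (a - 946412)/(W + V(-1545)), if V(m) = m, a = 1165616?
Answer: -73068/515 ≈ -141.88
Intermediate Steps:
W = 0 (W = 0*(-73) = 0)
(a - 946412)/(W + V(-1545)) = (1165616 - 946412)/(0 - 1545) = 219204/(-1545) = 219204*(-1/1545) = -73068/515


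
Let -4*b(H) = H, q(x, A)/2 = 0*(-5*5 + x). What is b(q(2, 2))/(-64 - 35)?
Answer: 0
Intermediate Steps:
q(x, A) = 0 (q(x, A) = 2*(0*(-5*5 + x)) = 2*(0*(-25 + x)) = 2*0 = 0)
b(H) = -H/4
b(q(2, 2))/(-64 - 35) = (-¼*0)/(-64 - 35) = 0/(-99) = 0*(-1/99) = 0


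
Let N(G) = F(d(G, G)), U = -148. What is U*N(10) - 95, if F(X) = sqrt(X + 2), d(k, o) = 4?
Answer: -95 - 148*sqrt(6) ≈ -457.52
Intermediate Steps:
F(X) = sqrt(2 + X)
N(G) = sqrt(6) (N(G) = sqrt(2 + 4) = sqrt(6))
U*N(10) - 95 = -148*sqrt(6) - 95 = -95 - 148*sqrt(6)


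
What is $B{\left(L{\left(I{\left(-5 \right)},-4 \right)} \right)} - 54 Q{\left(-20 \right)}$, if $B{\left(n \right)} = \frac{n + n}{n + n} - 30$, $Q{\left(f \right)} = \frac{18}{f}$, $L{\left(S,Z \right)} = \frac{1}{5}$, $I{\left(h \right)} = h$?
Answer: $\frac{98}{5} \approx 19.6$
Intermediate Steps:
$L{\left(S,Z \right)} = \frac{1}{5}$
$B{\left(n \right)} = -29$ ($B{\left(n \right)} = \frac{2 n}{2 n} - 30 = 2 n \frac{1}{2 n} - 30 = 1 - 30 = -29$)
$B{\left(L{\left(I{\left(-5 \right)},-4 \right)} \right)} - 54 Q{\left(-20 \right)} = -29 - 54 \frac{18}{-20} = -29 - 54 \cdot 18 \left(- \frac{1}{20}\right) = -29 - - \frac{243}{5} = -29 + \frac{243}{5} = \frac{98}{5}$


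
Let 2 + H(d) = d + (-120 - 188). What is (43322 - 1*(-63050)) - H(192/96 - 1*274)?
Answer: 106954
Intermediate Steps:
H(d) = -310 + d (H(d) = -2 + (d + (-120 - 188)) = -2 + (d - 308) = -2 + (-308 + d) = -310 + d)
(43322 - 1*(-63050)) - H(192/96 - 1*274) = (43322 - 1*(-63050)) - (-310 + (192/96 - 1*274)) = (43322 + 63050) - (-310 + (192*(1/96) - 274)) = 106372 - (-310 + (2 - 274)) = 106372 - (-310 - 272) = 106372 - 1*(-582) = 106372 + 582 = 106954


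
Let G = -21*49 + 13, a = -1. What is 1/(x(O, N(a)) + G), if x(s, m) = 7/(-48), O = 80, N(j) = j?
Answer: -48/48775 ≈ -0.00098411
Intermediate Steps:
x(s, m) = -7/48 (x(s, m) = 7*(-1/48) = -7/48)
G = -1016 (G = -1029 + 13 = -1016)
1/(x(O, N(a)) + G) = 1/(-7/48 - 1016) = 1/(-48775/48) = -48/48775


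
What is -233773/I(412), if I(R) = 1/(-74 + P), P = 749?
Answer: -157796775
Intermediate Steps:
I(R) = 1/675 (I(R) = 1/(-74 + 749) = 1/675)
-233773/I(412) = -233773/1/675 = -233773*675 = -157796775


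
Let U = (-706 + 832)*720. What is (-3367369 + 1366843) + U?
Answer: -1909806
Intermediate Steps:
U = 90720 (U = 126*720 = 90720)
(-3367369 + 1366843) + U = (-3367369 + 1366843) + 90720 = -2000526 + 90720 = -1909806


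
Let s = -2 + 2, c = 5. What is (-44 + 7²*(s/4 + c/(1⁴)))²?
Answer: 40401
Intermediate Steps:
s = 0
(-44 + 7²*(s/4 + c/(1⁴)))² = (-44 + 7²*(0/4 + 5/(1⁴)))² = (-44 + 49*(0*(¼) + 5/1))² = (-44 + 49*(0 + 5*1))² = (-44 + 49*(0 + 5))² = (-44 + 49*5)² = (-44 + 245)² = 201² = 40401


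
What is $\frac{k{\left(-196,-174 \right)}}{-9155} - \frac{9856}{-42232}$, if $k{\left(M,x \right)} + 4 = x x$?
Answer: $- \frac{148526928}{48329245} \approx -3.0732$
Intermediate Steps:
$k{\left(M,x \right)} = -4 + x^{2}$ ($k{\left(M,x \right)} = -4 + x x = -4 + x^{2}$)
$\frac{k{\left(-196,-174 \right)}}{-9155} - \frac{9856}{-42232} = \frac{-4 + \left(-174\right)^{2}}{-9155} - \frac{9856}{-42232} = \left(-4 + 30276\right) \left(- \frac{1}{9155}\right) - - \frac{1232}{5279} = 30272 \left(- \frac{1}{9155}\right) + \frac{1232}{5279} = - \frac{30272}{9155} + \frac{1232}{5279} = - \frac{148526928}{48329245}$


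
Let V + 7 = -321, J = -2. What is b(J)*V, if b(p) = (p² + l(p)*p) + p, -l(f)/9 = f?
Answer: 11152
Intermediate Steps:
l(f) = -9*f
V = -328 (V = -7 - 321 = -328)
b(p) = p - 8*p² (b(p) = (p² + (-9*p)*p) + p = (p² - 9*p²) + p = -8*p² + p = p - 8*p²)
b(J)*V = -2*(1 - 8*(-2))*(-328) = -2*(1 + 16)*(-328) = -2*17*(-328) = -34*(-328) = 11152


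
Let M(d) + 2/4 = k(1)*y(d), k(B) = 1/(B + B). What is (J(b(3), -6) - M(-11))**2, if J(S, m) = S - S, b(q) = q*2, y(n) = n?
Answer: 36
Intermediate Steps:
b(q) = 2*q
J(S, m) = 0
k(B) = 1/(2*B)
M(d) = -1/2 + d/2 (M(d) = -1/2 + ((1/2)/1)*d = -1/2 + ((1/2)*1)*d = -1/2 + d/2)
(J(b(3), -6) - M(-11))**2 = (0 - (-1/2 + (1/2)*(-11)))**2 = (0 - (-1/2 - 11/2))**2 = (0 - 1*(-6))**2 = (0 + 6)**2 = 6**2 = 36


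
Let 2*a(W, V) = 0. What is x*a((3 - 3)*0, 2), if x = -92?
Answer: 0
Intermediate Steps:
a(W, V) = 0 (a(W, V) = (½)*0 = 0)
x*a((3 - 3)*0, 2) = -92*0 = 0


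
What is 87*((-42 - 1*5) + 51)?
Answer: 348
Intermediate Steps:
87*((-42 - 1*5) + 51) = 87*((-42 - 5) + 51) = 87*(-47 + 51) = 87*4 = 348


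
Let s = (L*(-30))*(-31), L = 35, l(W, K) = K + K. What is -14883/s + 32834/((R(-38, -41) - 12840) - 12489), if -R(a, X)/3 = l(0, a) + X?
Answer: -240082379/135505650 ≈ -1.7718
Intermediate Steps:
l(W, K) = 2*K
R(a, X) = -6*a - 3*X (R(a, X) = -3*(2*a + X) = -3*(X + 2*a) = -6*a - 3*X)
s = 32550 (s = (35*(-30))*(-31) = -1050*(-31) = 32550)
-14883/s + 32834/((R(-38, -41) - 12840) - 12489) = -14883/32550 + 32834/(((-6*(-38) - 3*(-41)) - 12840) - 12489) = -14883*1/32550 + 32834/(((228 + 123) - 12840) - 12489) = -4961/10850 + 32834/((351 - 12840) - 12489) = -4961/10850 + 32834/(-12489 - 12489) = -4961/10850 + 32834/(-24978) = -4961/10850 + 32834*(-1/24978) = -4961/10850 - 16417/12489 = -240082379/135505650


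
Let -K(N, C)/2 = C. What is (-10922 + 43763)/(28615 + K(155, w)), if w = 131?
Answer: 10947/9451 ≈ 1.1583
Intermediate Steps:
K(N, C) = -2*C
(-10922 + 43763)/(28615 + K(155, w)) = (-10922 + 43763)/(28615 - 2*131) = 32841/(28615 - 262) = 32841/28353 = 32841*(1/28353) = 10947/9451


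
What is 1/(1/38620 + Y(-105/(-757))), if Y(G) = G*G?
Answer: 22131152380/426358549 ≈ 51.907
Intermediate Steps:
Y(G) = G**2
1/(1/38620 + Y(-105/(-757))) = 1/(1/38620 + (-105/(-757))**2) = 1/(1/38620 + (-105*(-1/757))**2) = 1/(1/38620 + (105/757)**2) = 1/(1/38620 + 11025/573049) = 1/(426358549/22131152380) = 22131152380/426358549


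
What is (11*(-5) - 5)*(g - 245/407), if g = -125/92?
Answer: 1101225/9361 ≈ 117.64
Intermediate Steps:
g = -125/92 (g = -125*1/92 = -125/92 ≈ -1.3587)
(11*(-5) - 5)*(g - 245/407) = (11*(-5) - 5)*(-125/92 - 245/407) = (-55 - 5)*(-125/92 - 245*1/407) = -60*(-125/92 - 245/407) = -60*(-73415/37444) = 1101225/9361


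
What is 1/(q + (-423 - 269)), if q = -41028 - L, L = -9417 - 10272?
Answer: -1/22031 ≈ -4.5391e-5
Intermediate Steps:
L = -19689
q = -21339 (q = -41028 - 1*(-19689) = -41028 + 19689 = -21339)
1/(q + (-423 - 269)) = 1/(-21339 + (-423 - 269)) = 1/(-21339 - 692) = 1/(-22031) = -1/22031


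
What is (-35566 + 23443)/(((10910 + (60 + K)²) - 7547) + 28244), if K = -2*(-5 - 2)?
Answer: -4041/12361 ≈ -0.32692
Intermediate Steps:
K = 14 (K = -2*(-7) = 14)
(-35566 + 23443)/(((10910 + (60 + K)²) - 7547) + 28244) = (-35566 + 23443)/(((10910 + (60 + 14)²) - 7547) + 28244) = -12123/(((10910 + 74²) - 7547) + 28244) = -12123/(((10910 + 5476) - 7547) + 28244) = -12123/((16386 - 7547) + 28244) = -12123/(8839 + 28244) = -12123/37083 = -12123*1/37083 = -4041/12361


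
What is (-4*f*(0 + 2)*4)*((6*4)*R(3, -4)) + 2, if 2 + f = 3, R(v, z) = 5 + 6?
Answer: -8446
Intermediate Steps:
R(v, z) = 11
f = 1 (f = -2 + 3 = 1)
(-4*f*(0 + 2)*4)*((6*4)*R(3, -4)) + 2 = (-4*(0 + 2)*4)*((6*4)*11) + 2 = (-4*2*4)*(24*11) + 2 = (-4*2*4)*264 + 2 = -8*4*264 + 2 = -32*264 + 2 = -8448 + 2 = -8446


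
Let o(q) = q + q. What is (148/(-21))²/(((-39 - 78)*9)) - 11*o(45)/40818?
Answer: -225634457/3159129519 ≈ -0.071423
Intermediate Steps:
o(q) = 2*q
(148/(-21))²/(((-39 - 78)*9)) - 11*o(45)/40818 = (148/(-21))²/(((-39 - 78)*9)) - 22*45/40818 = (148*(-1/21))²/((-117*9)) - 11*90*(1/40818) = (-148/21)²/(-1053) - 990*1/40818 = (21904/441)*(-1/1053) - 165/6803 = -21904/464373 - 165/6803 = -225634457/3159129519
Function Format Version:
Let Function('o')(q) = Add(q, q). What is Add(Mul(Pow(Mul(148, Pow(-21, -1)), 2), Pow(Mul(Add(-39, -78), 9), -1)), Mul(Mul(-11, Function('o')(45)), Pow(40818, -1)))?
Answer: Rational(-225634457, 3159129519) ≈ -0.071423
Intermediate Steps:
Function('o')(q) = Mul(2, q)
Add(Mul(Pow(Mul(148, Pow(-21, -1)), 2), Pow(Mul(Add(-39, -78), 9), -1)), Mul(Mul(-11, Function('o')(45)), Pow(40818, -1))) = Add(Mul(Pow(Mul(148, Pow(-21, -1)), 2), Pow(Mul(Add(-39, -78), 9), -1)), Mul(Mul(-11, Mul(2, 45)), Pow(40818, -1))) = Add(Mul(Pow(Mul(148, Rational(-1, 21)), 2), Pow(Mul(-117, 9), -1)), Mul(Mul(-11, 90), Rational(1, 40818))) = Add(Mul(Pow(Rational(-148, 21), 2), Pow(-1053, -1)), Mul(-990, Rational(1, 40818))) = Add(Mul(Rational(21904, 441), Rational(-1, 1053)), Rational(-165, 6803)) = Add(Rational(-21904, 464373), Rational(-165, 6803)) = Rational(-225634457, 3159129519)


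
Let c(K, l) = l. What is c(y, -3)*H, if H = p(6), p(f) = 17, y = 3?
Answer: -51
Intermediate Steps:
H = 17
c(y, -3)*H = -3*17 = -51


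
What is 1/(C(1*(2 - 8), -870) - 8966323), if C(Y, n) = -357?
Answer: -1/8966680 ≈ -1.1152e-7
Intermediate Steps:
1/(C(1*(2 - 8), -870) - 8966323) = 1/(-357 - 8966323) = 1/(-8966680) = -1/8966680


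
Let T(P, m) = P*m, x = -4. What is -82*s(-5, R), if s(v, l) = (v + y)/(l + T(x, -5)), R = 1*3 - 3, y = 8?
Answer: -123/10 ≈ -12.300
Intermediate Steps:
R = 0 (R = 3 - 3 = 0)
s(v, l) = (8 + v)/(20 + l) (s(v, l) = (v + 8)/(l - 4*(-5)) = (8 + v)/(l + 20) = (8 + v)/(20 + l))
-82*s(-5, R) = -82*(8 - 5)/(20 + 0) = -82*3/20 = -123/10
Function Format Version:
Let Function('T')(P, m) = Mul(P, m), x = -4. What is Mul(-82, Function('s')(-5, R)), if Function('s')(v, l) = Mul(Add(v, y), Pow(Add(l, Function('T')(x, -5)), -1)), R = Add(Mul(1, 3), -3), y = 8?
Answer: Rational(-123, 10) ≈ -12.300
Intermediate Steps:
R = 0 (R = Add(3, -3) = 0)
Function('s')(v, l) = Mul(Pow(Add(20, l), -1), Add(8, v)) (Function('s')(v, l) = Mul(Add(v, 8), Pow(Add(l, Mul(-4, -5)), -1)) = Mul(Add(8, v), Pow(Add(l, 20), -1)) = Mul(Add(8, v), Pow(Add(20, l), -1)) = Mul(Pow(Add(20, l), -1), Add(8, v)))
Mul(-82, Function('s')(-5, R)) = Mul(-82, Mul(Pow(Add(20, 0), -1), Add(8, -5))) = Mul(-82, Mul(Pow(20, -1), 3)) = Mul(-82, Mul(Rational(1, 20), 3)) = Mul(-82, Rational(3, 20)) = Rational(-123, 10)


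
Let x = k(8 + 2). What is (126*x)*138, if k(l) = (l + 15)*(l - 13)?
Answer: -1304100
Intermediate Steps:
k(l) = (-13 + l)*(15 + l) (k(l) = (15 + l)*(-13 + l) = (-13 + l)*(15 + l))
x = -75 (x = -195 + (8 + 2)² + 2*(8 + 2) = -195 + 10² + 2*10 = -195 + 100 + 20 = -75)
(126*x)*138 = (126*(-75))*138 = -9450*138 = -1304100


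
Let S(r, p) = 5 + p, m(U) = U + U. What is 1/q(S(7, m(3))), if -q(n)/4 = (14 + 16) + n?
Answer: -1/164 ≈ -0.0060976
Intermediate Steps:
m(U) = 2*U
q(n) = -120 - 4*n (q(n) = -4*((14 + 16) + n) = -4*(30 + n) = -120 - 4*n)
1/q(S(7, m(3))) = 1/(-120 - 4*(5 + 2*3)) = 1/(-120 - 4*(5 + 6)) = 1/(-120 - 4*11) = 1/(-120 - 44) = 1/(-164) = -1/164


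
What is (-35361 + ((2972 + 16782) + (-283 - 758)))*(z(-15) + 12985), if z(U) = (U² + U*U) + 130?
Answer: -225830120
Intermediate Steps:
z(U) = 130 + 2*U² (z(U) = (U² + U²) + 130 = 2*U² + 130 = 130 + 2*U²)
(-35361 + ((2972 + 16782) + (-283 - 758)))*(z(-15) + 12985) = (-35361 + ((2972 + 16782) + (-283 - 758)))*((130 + 2*(-15)²) + 12985) = (-35361 + (19754 - 1041))*((130 + 2*225) + 12985) = (-35361 + 18713)*((130 + 450) + 12985) = -16648*(580 + 12985) = -16648*13565 = -225830120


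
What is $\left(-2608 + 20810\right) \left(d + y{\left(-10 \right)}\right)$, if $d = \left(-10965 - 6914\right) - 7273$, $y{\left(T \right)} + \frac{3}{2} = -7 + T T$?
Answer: $-456151221$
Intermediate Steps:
$y{\left(T \right)} = - \frac{17}{2} + T^{2}$ ($y{\left(T \right)} = - \frac{3}{2} + \left(-7 + T T\right) = - \frac{3}{2} + \left(-7 + T^{2}\right) = - \frac{17}{2} + T^{2}$)
$d = -25152$ ($d = -17879 - 7273 = -25152$)
$\left(-2608 + 20810\right) \left(d + y{\left(-10 \right)}\right) = \left(-2608 + 20810\right) \left(-25152 - \left(\frac{17}{2} - \left(-10\right)^{2}\right)\right) = 18202 \left(-25152 + \left(- \frac{17}{2} + 100\right)\right) = 18202 \left(-25152 + \frac{183}{2}\right) = 18202 \left(- \frac{50121}{2}\right) = -456151221$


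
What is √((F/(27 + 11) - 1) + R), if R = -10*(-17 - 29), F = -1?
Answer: √662758/38 ≈ 21.424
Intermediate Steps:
R = 460 (R = -10*(-46) = 460)
√((F/(27 + 11) - 1) + R) = √((-1/(27 + 11) - 1) + 460) = √((-1/38 - 1) + 460) = √(-39/38 + 460) = √(17441/38) = √662758/38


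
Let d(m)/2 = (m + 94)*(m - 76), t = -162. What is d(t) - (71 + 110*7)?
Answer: 31527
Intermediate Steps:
d(m) = 2*(-76 + m)*(94 + m) (d(m) = 2*((m + 94)*(m - 76)) = 2*((94 + m)*(-76 + m)) = 2*((-76 + m)*(94 + m)) = 2*(-76 + m)*(94 + m))
d(t) - (71 + 110*7) = (-14288 + 2*(-162)² + 36*(-162)) - (71 + 110*7) = (-14288 + 2*26244 - 5832) - (71 + 770) = (-14288 + 52488 - 5832) - 1*841 = 32368 - 841 = 31527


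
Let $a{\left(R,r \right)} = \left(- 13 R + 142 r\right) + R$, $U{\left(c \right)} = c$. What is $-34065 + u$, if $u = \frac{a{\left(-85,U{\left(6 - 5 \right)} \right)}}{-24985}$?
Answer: $- \frac{851115187}{24985} \approx -34065.0$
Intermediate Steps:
$a{\left(R,r \right)} = - 12 R + 142 r$
$u = - \frac{1162}{24985}$ ($u = \frac{\left(-12\right) \left(-85\right) + 142 \left(6 - 5\right)}{-24985} = \left(1020 + 142 \left(6 - 5\right)\right) \left(- \frac{1}{24985}\right) = \left(1020 + 142 \cdot 1\right) \left(- \frac{1}{24985}\right) = \left(1020 + 142\right) \left(- \frac{1}{24985}\right) = 1162 \left(- \frac{1}{24985}\right) = - \frac{1162}{24985} \approx -0.046508$)
$-34065 + u = -34065 - \frac{1162}{24985} = - \frac{851115187}{24985}$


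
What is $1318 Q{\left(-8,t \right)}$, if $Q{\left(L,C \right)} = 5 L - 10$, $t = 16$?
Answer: $-65900$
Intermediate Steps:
$Q{\left(L,C \right)} = -10 + 5 L$
$1318 Q{\left(-8,t \right)} = 1318 \left(-10 + 5 \left(-8\right)\right) = 1318 \left(-10 - 40\right) = 1318 \left(-50\right) = -65900$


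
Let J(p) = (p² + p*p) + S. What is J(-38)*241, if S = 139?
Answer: 729507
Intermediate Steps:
J(p) = 139 + 2*p² (J(p) = (p² + p*p) + 139 = (p² + p²) + 139 = 2*p² + 139 = 139 + 2*p²)
J(-38)*241 = (139 + 2*(-38)²)*241 = (139 + 2*1444)*241 = (139 + 2888)*241 = 3027*241 = 729507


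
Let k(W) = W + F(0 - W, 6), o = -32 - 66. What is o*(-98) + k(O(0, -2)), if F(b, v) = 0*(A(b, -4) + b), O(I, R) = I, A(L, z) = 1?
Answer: 9604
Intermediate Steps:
F(b, v) = 0 (F(b, v) = 0*(1 + b) = 0)
o = -98
k(W) = W (k(W) = W + 0 = W)
o*(-98) + k(O(0, -2)) = -98*(-98) + 0 = 9604 + 0 = 9604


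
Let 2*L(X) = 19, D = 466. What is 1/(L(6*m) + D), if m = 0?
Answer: 2/951 ≈ 0.0021030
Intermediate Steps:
L(X) = 19/2 (L(X) = (1/2)*19 = 19/2)
1/(L(6*m) + D) = 1/(19/2 + 466) = 1/(951/2) = 2/951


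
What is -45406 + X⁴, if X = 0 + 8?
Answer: -41310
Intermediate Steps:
X = 8
-45406 + X⁴ = -45406 + 8⁴ = -45406 + 4096 = -41310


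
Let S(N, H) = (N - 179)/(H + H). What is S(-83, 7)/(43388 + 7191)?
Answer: -131/354053 ≈ -0.00037000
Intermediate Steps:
S(N, H) = (-179 + N)/(2*H) (S(N, H) = (-179 + N)/((2*H)) = (-179 + N)*(1/(2*H)) = (-179 + N)/(2*H))
S(-83, 7)/(43388 + 7191) = ((½)*(-179 - 83)/7)/(43388 + 7191) = ((½)*(⅐)*(-262))/50579 = -131/7*1/50579 = -131/354053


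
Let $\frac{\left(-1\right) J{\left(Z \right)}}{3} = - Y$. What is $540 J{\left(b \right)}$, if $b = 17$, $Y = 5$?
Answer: $8100$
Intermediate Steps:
$J{\left(Z \right)} = 15$ ($J{\left(Z \right)} = - 3 \left(\left(-1\right) 5\right) = \left(-3\right) \left(-5\right) = 15$)
$540 J{\left(b \right)} = 540 \cdot 15 = 8100$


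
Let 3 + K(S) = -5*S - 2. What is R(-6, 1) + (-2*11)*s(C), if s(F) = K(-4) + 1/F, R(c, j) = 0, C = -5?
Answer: -1628/5 ≈ -325.60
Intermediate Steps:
K(S) = -5 - 5*S (K(S) = -3 + (-5*S - 2) = -3 + (-2 - 5*S) = -5 - 5*S)
s(F) = 15 + 1/F (s(F) = (-5 - 5*(-4)) + 1/F = (-5 + 20) + 1/F = 15 + 1/F)
R(-6, 1) + (-2*11)*s(C) = 0 + (-2*11)*(15 + 1/(-5)) = 0 - 22*(15 - ⅕) = 0 - 22*74/5 = 0 - 1628/5 = -1628/5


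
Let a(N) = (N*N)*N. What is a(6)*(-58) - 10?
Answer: -12538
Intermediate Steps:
a(N) = N³ (a(N) = N²*N = N³)
a(6)*(-58) - 10 = 6³*(-58) - 10 = 216*(-58) - 10 = -12528 - 10 = -12538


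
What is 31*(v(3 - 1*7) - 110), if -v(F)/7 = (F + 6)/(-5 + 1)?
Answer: -6603/2 ≈ -3301.5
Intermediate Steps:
v(F) = 21/2 + 7*F/4 (v(F) = -7*(F + 6)/(-5 + 1) = -7*(6 + F)/(-4) = -7*(6 + F)*(-1)/4 = -7*(-3/2 - F/4) = 21/2 + 7*F/4)
31*(v(3 - 1*7) - 110) = 31*((21/2 + 7*(3 - 1*7)/4) - 110) = 31*((21/2 + 7*(3 - 7)/4) - 110) = 31*((21/2 + (7/4)*(-4)) - 110) = 31*((21/2 - 7) - 110) = 31*(7/2 - 110) = 31*(-213/2) = -6603/2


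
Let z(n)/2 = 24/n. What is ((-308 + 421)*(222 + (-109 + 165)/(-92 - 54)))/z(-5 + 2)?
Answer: -914057/584 ≈ -1565.2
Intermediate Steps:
z(n) = 48/n (z(n) = 2*(24/n) = 48/n)
((-308 + 421)*(222 + (-109 + 165)/(-92 - 54)))/z(-5 + 2) = ((-308 + 421)*(222 + (-109 + 165)/(-92 - 54)))/((48/(-5 + 2))) = (113*(222 + 56/(-146)))/((48/(-3))) = (113*(222 + 56*(-1/146)))/((48*(-⅓))) = (113*(222 - 28/73))/(-16) = (113*(16178/73))*(-1/16) = (1828114/73)*(-1/16) = -914057/584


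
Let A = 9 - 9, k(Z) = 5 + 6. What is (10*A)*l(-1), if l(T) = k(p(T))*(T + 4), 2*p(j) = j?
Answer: 0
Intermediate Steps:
p(j) = j/2
k(Z) = 11
A = 0
l(T) = 44 + 11*T (l(T) = 11*(T + 4) = 11*(4 + T) = 44 + 11*T)
(10*A)*l(-1) = (10*0)*(44 + 11*(-1)) = 0*(44 - 11) = 0*33 = 0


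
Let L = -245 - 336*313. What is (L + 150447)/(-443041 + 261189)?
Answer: -2047/8266 ≈ -0.24764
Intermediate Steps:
L = -105413 (L = -245 - 105168 = -105413)
(L + 150447)/(-443041 + 261189) = (-105413 + 150447)/(-443041 + 261189) = 45034/(-181852) = 45034*(-1/181852) = -2047/8266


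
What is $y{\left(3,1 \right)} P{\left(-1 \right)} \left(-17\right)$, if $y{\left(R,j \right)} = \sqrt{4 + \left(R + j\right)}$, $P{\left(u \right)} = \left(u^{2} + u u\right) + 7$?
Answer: $- 306 \sqrt{2} \approx -432.75$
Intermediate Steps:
$P{\left(u \right)} = 7 + 2 u^{2}$ ($P{\left(u \right)} = \left(u^{2} + u^{2}\right) + 7 = 2 u^{2} + 7 = 7 + 2 u^{2}$)
$y{\left(R,j \right)} = \sqrt{4 + R + j}$
$y{\left(3,1 \right)} P{\left(-1 \right)} \left(-17\right) = \sqrt{4 + 3 + 1} \left(7 + 2 \left(-1\right)^{2}\right) \left(-17\right) = \sqrt{8} \left(7 + 2 \cdot 1\right) \left(-17\right) = 2 \sqrt{2} \left(7 + 2\right) \left(-17\right) = 2 \sqrt{2} \cdot 9 \left(-17\right) = 18 \sqrt{2} \left(-17\right) = - 306 \sqrt{2}$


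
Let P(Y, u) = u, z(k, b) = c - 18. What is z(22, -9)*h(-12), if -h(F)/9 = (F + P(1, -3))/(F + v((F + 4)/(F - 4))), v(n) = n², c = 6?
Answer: 6480/47 ≈ 137.87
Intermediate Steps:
z(k, b) = -12 (z(k, b) = 6 - 18 = -12)
h(F) = -9*(-3 + F)/(F + (4 + F)²/(-4 + F)²) (h(F) = -9*(F - 3)/(F + ((F + 4)/(F - 4))²) = -9*(-3 + F)/(F + ((4 + F)/(-4 + F))²) = -9*(-3 + F)/(F + (4 + F)²/(-4 + F)²))
z(22, -9)*h(-12) = -108*(-4 - 12)²*(3 - 1*(-12))/((4 - 12)² - 12*(-4 - 12)²) = -108*(-16)²*(3 + 12)/((-8)² - 12*(-16)²) = -108*256*15/(64 - 12*256) = -108*256*15/(64 - 3072) = -108*256*15/(-3008) = -108*256*(-1)*15/3008 = -12*(-540/47) = 6480/47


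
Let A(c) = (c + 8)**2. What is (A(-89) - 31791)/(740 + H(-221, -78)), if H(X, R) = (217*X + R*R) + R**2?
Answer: 8410/11683 ≈ 0.71985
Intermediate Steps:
A(c) = (8 + c)**2
H(X, R) = 2*R**2 + 217*X (H(X, R) = (217*X + R**2) + R**2 = (R**2 + 217*X) + R**2 = 2*R**2 + 217*X)
(A(-89) - 31791)/(740 + H(-221, -78)) = ((8 - 89)**2 - 31791)/(740 + (2*(-78)**2 + 217*(-221))) = ((-81)**2 - 31791)/(740 + (2*6084 - 47957)) = (6561 - 31791)/(740 + (12168 - 47957)) = -25230/(740 - 35789) = -25230/(-35049) = -25230*(-1/35049) = 8410/11683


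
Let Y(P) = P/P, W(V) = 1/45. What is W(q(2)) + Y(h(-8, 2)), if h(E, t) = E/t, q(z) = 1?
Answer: 46/45 ≈ 1.0222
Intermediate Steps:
W(V) = 1/45
Y(P) = 1
W(q(2)) + Y(h(-8, 2)) = 1/45 + 1 = 46/45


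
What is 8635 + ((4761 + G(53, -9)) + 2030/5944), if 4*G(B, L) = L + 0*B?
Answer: 9951810/743 ≈ 13394.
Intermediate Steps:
G(B, L) = L/4 (G(B, L) = (L + 0*B)/4 = (L + 0)/4 = L/4)
8635 + ((4761 + G(53, -9)) + 2030/5944) = 8635 + ((4761 + (¼)*(-9)) + 2030/5944) = 8635 + ((4761 - 9/4) + 2030*(1/5944)) = 8635 + (19035/4 + 1015/2972) = 8635 + 3536005/743 = 9951810/743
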